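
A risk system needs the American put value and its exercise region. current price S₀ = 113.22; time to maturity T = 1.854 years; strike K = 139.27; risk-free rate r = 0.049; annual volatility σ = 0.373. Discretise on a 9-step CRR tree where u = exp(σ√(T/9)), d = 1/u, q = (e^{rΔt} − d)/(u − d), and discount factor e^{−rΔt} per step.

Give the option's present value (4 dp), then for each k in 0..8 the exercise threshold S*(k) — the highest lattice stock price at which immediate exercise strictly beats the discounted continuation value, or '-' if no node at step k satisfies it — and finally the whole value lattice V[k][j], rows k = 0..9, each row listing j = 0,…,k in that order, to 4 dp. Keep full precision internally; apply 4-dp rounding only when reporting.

params: Δt=0.20600 u=1.18447 d=0.84426 q=0.48760 e^(-rΔt)=0.98996
t_9 payoffs: 114.5976 104.6555 90.7070 71.1378 43.6828 5.1645 0.0000 0.0000 0.0000 0.0000
t_8: node(8,0) S=29.2236 payoff=110.0464 vs cont=108.6476 → 110.0464 [stop]  node(8,1) S=40.9998 payoff=98.2702 vs cont=96.8715 → 98.2702 [stop]  node(8,2) S=57.5213 payoff=81.7487 vs cont=80.3500 → 81.7487 [stop]  node(8,3) S=80.7004 payoff=58.5696 vs cont=57.1708 → 58.5696 [stop]  node(8,4) S=113.2200 payoff=26.0500 vs cont=24.6513 → 26.0500 [stop]  node(8,5) S=158.8438 payoff=0.0000 vs cont=2.6197 → 2.6197 [wait]  node(8,6) S=222.8525 payoff=0.0000 vs cont=0.0000 → 0.0000 [wait]  node(8,7) S=312.6545 payoff=0.0000 vs cont=0.0000 → 0.0000 [wait]  node(8,8) S=438.6437 payoff=0.0000 vs cont=0.0000 → 0.0000 [wait]  ⇒ S*(8)=113.2200
t_7: node(7,0) S=34.6145 payoff=104.6555 vs cont=103.2568 → 104.6555 [stop]  node(7,1) S=48.5630 payoff=90.7070 vs cont=89.3083 → 90.7070 [stop]  node(7,2) S=68.1322 payoff=71.1378 vs cont=69.7391 → 71.1378 [stop]  node(7,3) S=95.5872 payoff=43.6828 vs cont=42.2841 → 43.6828 [stop]  node(7,4) S=134.1055 payoff=5.1645 vs cont=14.4786 → 14.4786 [wait]  node(7,5) S=188.1455 payoff=0.0000 vs cont=1.3289 → 1.3289 [wait]  node(7,6) S=263.9618 payoff=0.0000 vs cont=0.0000 → 0.0000 [wait]  node(7,7) S=370.3295 payoff=0.0000 vs cont=0.0000 → 0.0000 [wait]  ⇒ S*(7)=95.5872
t_6: node(6,0) S=40.9998 payoff=98.2702 vs cont=96.8715 → 98.2702 [stop]  node(6,1) S=57.5213 payoff=81.7487 vs cont=80.3500 → 81.7487 [stop]  node(6,2) S=80.7004 payoff=58.5696 vs cont=57.1708 → 58.5696 [stop]  node(6,3) S=113.2200 payoff=26.0500 vs cont=29.1472 → 29.1472 [wait]  node(6,4) S=158.8438 payoff=0.0000 vs cont=7.9858 → 7.9858 [wait]  node(6,5) S=222.8525 payoff=0.0000 vs cont=0.6741 → 0.6741 [wait]  node(6,6) S=312.6545 payoff=0.0000 vs cont=0.0000 → 0.0000 [wait]  ⇒ S*(6)=80.7004
t_5: node(5,0) S=48.5630 payoff=90.7070 vs cont=89.3083 → 90.7070 [stop]  node(5,1) S=68.1322 payoff=71.1378 vs cont=69.7391 → 71.1378 [stop]  node(5,2) S=95.5872 payoff=43.6828 vs cont=43.7791 → 43.7791 [wait]  node(5,3) S=134.1055 payoff=5.1645 vs cont=18.6398 → 18.6398 [wait]  node(5,4) S=188.1455 payoff=0.0000 vs cont=4.3762 → 4.3762 [wait]  node(5,5) S=263.9618 payoff=0.0000 vs cont=0.3419 → 0.3419 [wait]  ⇒ S*(5)=68.1322
t_4: node(4,0) S=57.5213 payoff=81.7487 vs cont=80.3500 → 81.7487 [stop]  node(4,1) S=80.7004 payoff=58.5696 vs cont=57.2173 → 58.5696 [stop]  node(4,2) S=113.2200 payoff=26.0500 vs cont=31.2047 → 31.2047 [wait]  node(4,3) S=158.8438 payoff=0.0000 vs cont=11.5676 → 11.5676 [wait]  node(4,4) S=222.8525 payoff=0.0000 vs cont=2.3849 → 2.3849 [wait]  ⇒ S*(4)=80.7004
t_3: node(3,0) S=68.1322 payoff=71.1378 vs cont=69.7391 → 71.1378 [stop]  node(3,1) S=95.5872 payoff=43.6828 vs cont=44.7723 → 44.7723 [wait]  node(3,2) S=134.1055 payoff=5.1645 vs cont=21.4125 → 21.4125 [wait]  node(3,3) S=188.1455 payoff=0.0000 vs cont=7.0189 → 7.0189 [wait]  ⇒ S*(3)=68.1322
t_2: node(2,0) S=80.7004 payoff=58.5696 vs cont=57.6967 → 58.5696 [stop]  node(2,1) S=113.2200 payoff=26.0500 vs cont=33.0468 → 33.0468 [wait]  node(2,2) S=158.8438 payoff=0.0000 vs cont=14.2496 → 14.2496 [wait]  ⇒ S*(2)=80.7004
t_1: node(1,0) S=95.5872 payoff=43.6828 vs cont=45.6615 → 45.6615 [wait]  node(1,1) S=134.1055 payoff=5.1645 vs cont=23.6415 → 23.6415 [wait]  ⇒ S*(1)=-
t_0: node(0,0) S=113.2200 payoff=26.0500 vs cont=34.5739 → 34.5739 [wait]  ⇒ S*(0)=-

price = 34.5739
boundary = - - 80.7004 68.1322 80.7004 68.1322 80.7004 95.5872 113.2200
tree:
34.5739
45.6615 23.6415
58.5696 33.0468 14.2496
71.1378 44.7723 21.4125 7.0189
81.7487 58.5696 31.2047 11.5676 2.3849
90.7070 71.1378 43.7791 18.6398 4.3762 0.3419
98.2702 81.7487 58.5696 29.1472 7.9858 0.6741 0.0000
104.6555 90.7070 71.1378 43.6828 14.4786 1.3289 0.0000 0.0000
110.0464 98.2702 81.7487 58.5696 26.0500 2.6197 0.0000 0.0000 0.0000
114.5976 104.6555 90.7070 71.1378 43.6828 5.1645 0.0000 0.0000 0.0000 0.0000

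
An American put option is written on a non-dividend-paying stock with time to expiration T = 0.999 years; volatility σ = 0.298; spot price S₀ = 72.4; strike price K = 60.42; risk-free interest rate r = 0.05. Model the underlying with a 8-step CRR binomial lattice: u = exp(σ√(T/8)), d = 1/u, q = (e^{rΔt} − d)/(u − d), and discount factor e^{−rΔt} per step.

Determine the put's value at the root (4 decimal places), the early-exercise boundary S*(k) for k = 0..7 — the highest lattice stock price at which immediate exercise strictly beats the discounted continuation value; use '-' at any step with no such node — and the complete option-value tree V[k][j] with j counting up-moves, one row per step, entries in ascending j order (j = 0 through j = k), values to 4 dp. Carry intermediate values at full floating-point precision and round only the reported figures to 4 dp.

Δt=0.12487, u=1.11105, d=0.90005, q=0.50338, disc=e^(-rΔt)=0.99378
k=8 terminal: V=max(K-S,0) → 29.2406 21.9311 12.9080 1.7696 0.0000 0.0000 0.0000 0.0000 0.0000
k=7: j=0 S=34.6419 intr=25.7781 cont=25.4021 V=25.7781[EX]; j=1 S=42.7631 intr=17.6569 cont=17.2808 V=17.6569[EX]; j=2 S=52.7882 intr=7.6318 cont=7.2557 V=7.6318[EX]; j=3 S=65.1635 intr=0.0000 cont=0.8734 V=0.8734[hold]; j=4 S=80.4401 intr=0.0000 cont=0.0000 V=0.0000[hold]; j=5 S=99.2980 intr=0.0000 cont=0.0000 V=0.0000[hold]; j=6 S=122.5768 intr=0.0000 cont=0.0000 V=0.0000[hold]; j=7 S=151.3129 intr=0.0000 cont=0.0000 V=0.0000[hold]  S*(7)=52.7882
k=6: j=0 S=38.4889 intr=21.9311 cont=21.5551 V=21.9311[EX]; j=1 S=47.5120 intr=12.9080 cont=12.5320 V=12.9080[EX]; j=2 S=58.6504 intr=1.7696 cont=4.2034 V=4.2034[hold]; j=3 S=72.4000 intr=0.0000 cont=0.4310 V=0.4310[hold]; j=4 S=89.3730 intr=0.0000 cont=0.0000 V=0.0000[hold]; j=5 S=110.3251 intr=0.0000 cont=0.0000 V=0.0000[hold]; j=6 S=136.1890 intr=0.0000 cont=0.0000 V=0.0000[hold]  S*(6)=47.5120
k=5: j=0 S=42.7631 intr=17.6569 cont=17.2808 V=17.6569[EX]; j=1 S=52.7882 intr=7.6318 cont=8.4732 V=8.4732[hold]; j=2 S=65.1635 intr=0.0000 cont=2.2901 V=2.2901[hold]; j=3 S=80.4401 intr=0.0000 cont=0.2127 V=0.2127[hold]; j=4 S=99.2980 intr=0.0000 cont=0.0000 V=0.0000[hold]; j=5 S=122.5768 intr=0.0000 cont=0.0000 V=0.0000[hold]  S*(5)=42.7631
k=4: j=0 S=47.5120 intr=12.9080 cont=12.9529 V=12.9529[hold]; j=1 S=58.6504 intr=1.7696 cont=5.3274 V=5.3274[hold]; j=2 S=72.4000 intr=0.0000 cont=1.2367 V=1.2367[hold]; j=3 S=89.3730 intr=0.0000 cont=0.1050 V=0.1050[hold]; j=4 S=110.3251 intr=0.0000 cont=0.0000 V=0.0000[hold]  S*(4)=-
k=3: j=0 S=52.7882 intr=7.6318 cont=9.0576 V=9.0576[hold]; j=1 S=65.1635 intr=0.0000 cont=3.2478 V=3.2478[hold]; j=2 S=80.4401 intr=0.0000 cont=0.6628 V=0.6628[hold]; j=3 S=99.2980 intr=0.0000 cont=0.0518 V=0.0518[hold]  S*(3)=-
k=2: j=0 S=58.6504 intr=1.7696 cont=6.0949 V=6.0949[hold]; j=1 S=72.4000 intr=0.0000 cont=1.9345 V=1.9345[hold]; j=2 S=89.3730 intr=0.0000 cont=0.3530 V=0.3530[hold]  S*(2)=-
k=1: j=0 S=65.1635 intr=0.0000 cont=3.9757 V=3.9757[hold]; j=1 S=80.4401 intr=0.0000 cont=1.1313 V=1.1313[hold]  S*(1)=-
k=0: j=0 S=72.4000 intr=0.0000 cont=2.5281 V=2.5281[hold]  S*(0)=-

price = 2.5281
boundary = - - - - - 42.7631 47.5120 52.7882
tree:
2.5281
3.9757 1.1313
6.0949 1.9345 0.3530
9.0576 3.2478 0.6628 0.0518
12.9529 5.3274 1.2367 0.1050 0.0000
17.6569 8.4732 2.2901 0.2127 0.0000 0.0000
21.9311 12.9080 4.2034 0.4310 0.0000 0.0000 0.0000
25.7781 17.6569 7.6318 0.8734 0.0000 0.0000 0.0000 0.0000
29.2406 21.9311 12.9080 1.7696 0.0000 0.0000 0.0000 0.0000 0.0000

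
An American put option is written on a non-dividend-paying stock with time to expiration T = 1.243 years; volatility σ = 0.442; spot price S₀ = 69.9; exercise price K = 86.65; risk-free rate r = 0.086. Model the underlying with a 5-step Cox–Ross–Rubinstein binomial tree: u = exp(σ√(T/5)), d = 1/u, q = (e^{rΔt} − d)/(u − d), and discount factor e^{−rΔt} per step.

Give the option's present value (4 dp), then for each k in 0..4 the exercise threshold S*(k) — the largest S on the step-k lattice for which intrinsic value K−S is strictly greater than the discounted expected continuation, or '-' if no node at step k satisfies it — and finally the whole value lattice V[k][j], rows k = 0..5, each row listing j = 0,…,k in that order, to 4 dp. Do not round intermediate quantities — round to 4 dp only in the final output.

price = 20.7012
boundary = - 56.0747 44.9839 56.0747 69.9000
tree:
20.7012
30.5753 11.4835
41.6661 19.1626 4.1130
50.5633 30.5753 8.3001 0.0000
57.7007 41.6661 16.7500 0.0000 0.0000
63.4265 50.5633 30.5753 0.0000 0.0000 0.0000

Δt=0.24860  u=1.24655  d=0.80221  q=0.49376  discount=0.97885
step 5 (expiry): payoffs max(K−S,0) = 63.4265 50.5633 30.5753 0.0000 0.0000 0.0000
step 4: (k=4,j=0): S=28.9493, (K−S)⁺=57.7007, hold=55.8679 ⇒ V=57.7007 exercise | (k=4,j=1): S=44.9839, (K−S)⁺=41.6661, hold=39.8332 ⇒ V=41.6661 exercise | (k=4,j=2): S=69.9000, (K−S)⁺=16.7500, hold=15.1510 ⇒ V=16.7500 exercise | (k=4,j=3): S=108.6168, (K−S)⁺=0.0000, hold=0.0000 ⇒ V=0.0000 continue | (k=4,j=4): S=168.7785, (K−S)⁺=0.0000, hold=0.0000 ⇒ V=0.0000 continue  boundary S*=69.9000
step 3: (k=3,j=0): S=36.0867, (K−S)⁺=50.5633, hold=48.7304 ⇒ V=50.5633 exercise | (k=3,j=1): S=56.0747, (K−S)⁺=30.5753, hold=28.7424 ⇒ V=30.5753 exercise | (k=3,j=2): S=87.1339, (K−S)⁺=0.0000, hold=8.3001 ⇒ V=8.3001 continue | (k=3,j=3): S=135.3964, (K−S)⁺=0.0000, hold=0.0000 ⇒ V=0.0000 continue  boundary S*=56.0747
step 2: (k=2,j=0): S=44.9839, (K−S)⁺=41.6661, hold=39.8332 ⇒ V=41.6661 exercise | (k=2,j=1): S=69.9000, (K−S)⁺=16.7500, hold=19.1626 ⇒ V=19.1626 continue | (k=2,j=2): S=108.6168, (K−S)⁺=0.0000, hold=4.1130 ⇒ V=4.1130 continue  boundary S*=44.9839
step 1: (k=1,j=0): S=56.0747, (K−S)⁺=30.5753, hold=29.9084 ⇒ V=30.5753 exercise | (k=1,j=1): S=87.1339, (K−S)⁺=0.0000, hold=11.4835 ⇒ V=11.4835 continue  boundary S*=56.0747
step 0: (k=0,j=0): S=69.9000, (K−S)⁺=16.7500, hold=20.7012 ⇒ V=20.7012 continue  boundary S*=-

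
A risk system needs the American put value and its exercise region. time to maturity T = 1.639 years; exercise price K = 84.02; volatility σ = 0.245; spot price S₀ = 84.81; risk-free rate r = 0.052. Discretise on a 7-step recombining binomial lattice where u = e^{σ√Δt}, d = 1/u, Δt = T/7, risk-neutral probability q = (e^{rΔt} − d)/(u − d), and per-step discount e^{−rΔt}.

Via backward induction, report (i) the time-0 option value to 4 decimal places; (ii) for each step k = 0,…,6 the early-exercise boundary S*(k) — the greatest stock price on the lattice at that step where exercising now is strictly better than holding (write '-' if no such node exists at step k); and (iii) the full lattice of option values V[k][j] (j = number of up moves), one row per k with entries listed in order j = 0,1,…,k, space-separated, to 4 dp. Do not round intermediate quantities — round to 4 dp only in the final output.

price = 7.6853
boundary = - - - 59.4276 66.9075 59.4276 66.9075
tree:
7.6853
11.7375 4.1540
17.3278 6.8928 1.7431
24.5924 11.0806 3.2188 0.4324
31.2360 17.1125 5.8159 0.9155 0.0000
37.1369 24.5924 10.1983 1.9385 0.0000 0.0000
42.3782 31.2360 17.1125 4.1046 0.0000 0.0000 0.0000
47.0335 37.1369 24.5924 8.6912 0.0000 0.0000 0.0000 0.0000

Δt=0.23414  u=1.12586  d=0.88821  q=0.52194  discount=0.98790
step 7 (expiry): payoffs max(K−S,0) = 47.0335 37.1369 24.5924 8.6912 0.0000 0.0000 0.0000 0.0000
step 6: (k=6,j=0): S=41.6418, (K−S)⁺=42.3782, hold=41.3614 ⇒ V=42.3782 exercise | (k=6,j=1): S=52.7840, (K−S)⁺=31.2360, hold=30.2192 ⇒ V=31.2360 exercise | (k=6,j=2): S=66.9075, (K−S)⁺=17.1125, hold=16.0957 ⇒ V=17.1125 exercise | (k=6,j=3): S=84.8100, (K−S)⁺=0.0000, hold=4.1046 ⇒ V=4.1046 continue | (k=6,j=4): S=107.5027, (K−S)⁺=0.0000, hold=0.0000 ⇒ V=0.0000 continue | (k=6,j=5): S=136.2674, (K−S)⁺=0.0000, hold=0.0000 ⇒ V=0.0000 continue | (k=6,j=6): S=172.7286, (K−S)⁺=0.0000, hold=0.0000 ⇒ V=0.0000 continue  boundary S*=66.9075
step 5: (k=5,j=0): S=46.8831, (K−S)⁺=37.1369, hold=36.1202 ⇒ V=37.1369 exercise | (k=5,j=1): S=59.4276, (K−S)⁺=24.5924, hold=23.5756 ⇒ V=24.5924 exercise | (k=5,j=2): S=75.3288, (K−S)⁺=8.6912, hold=10.1983 ⇒ V=10.1983 continue | (k=5,j=3): S=95.4846, (K−S)⁺=0.0000, hold=1.9385 ⇒ V=1.9385 continue | (k=5,j=4): S=121.0335, (K−S)⁺=0.0000, hold=0.0000 ⇒ V=0.0000 continue | (k=5,j=5): S=153.4186, (K−S)⁺=0.0000, hold=0.0000 ⇒ V=0.0000 continue  boundary S*=59.4276
step 4: (k=4,j=0): S=52.7840, (K−S)⁺=31.2360, hold=30.2192 ⇒ V=31.2360 exercise | (k=4,j=1): S=66.9075, (K−S)⁺=17.1125, hold=16.8728 ⇒ V=17.1125 exercise | (k=4,j=2): S=84.8100, (K−S)⁺=0.0000, hold=5.8159 ⇒ V=5.8159 continue | (k=4,j=3): S=107.5027, (K−S)⁺=0.0000, hold=0.9155 ⇒ V=0.9155 continue | (k=4,j=4): S=136.2674, (K−S)⁺=0.0000, hold=0.0000 ⇒ V=0.0000 continue  boundary S*=66.9075
step 3: (k=3,j=0): S=59.4276, (K−S)⁺=24.5924, hold=23.5756 ⇒ V=24.5924 exercise | (k=3,j=1): S=75.3288, (K−S)⁺=8.6912, hold=11.0806 ⇒ V=11.0806 continue | (k=3,j=2): S=95.4846, (K−S)⁺=0.0000, hold=3.2188 ⇒ V=3.2188 continue | (k=3,j=3): S=121.0335, (K−S)⁺=0.0000, hold=0.4324 ⇒ V=0.4324 continue  boundary S*=59.4276
step 2: (k=2,j=0): S=66.9075, (K−S)⁺=17.1125, hold=17.3278 ⇒ V=17.3278 continue | (k=2,j=1): S=84.8100, (K−S)⁺=0.0000, hold=6.8928 ⇒ V=6.8928 continue | (k=2,j=2): S=107.5027, (K−S)⁺=0.0000, hold=1.7431 ⇒ V=1.7431 continue  boundary S*=-
step 1: (k=1,j=0): S=75.3288, (K−S)⁺=8.6912, hold=11.7375 ⇒ V=11.7375 continue | (k=1,j=1): S=95.4846, (K−S)⁺=0.0000, hold=4.1540 ⇒ V=4.1540 continue  boundary S*=-
step 0: (k=0,j=0): S=84.8100, (K−S)⁺=0.0000, hold=7.6853 ⇒ V=7.6853 continue  boundary S*=-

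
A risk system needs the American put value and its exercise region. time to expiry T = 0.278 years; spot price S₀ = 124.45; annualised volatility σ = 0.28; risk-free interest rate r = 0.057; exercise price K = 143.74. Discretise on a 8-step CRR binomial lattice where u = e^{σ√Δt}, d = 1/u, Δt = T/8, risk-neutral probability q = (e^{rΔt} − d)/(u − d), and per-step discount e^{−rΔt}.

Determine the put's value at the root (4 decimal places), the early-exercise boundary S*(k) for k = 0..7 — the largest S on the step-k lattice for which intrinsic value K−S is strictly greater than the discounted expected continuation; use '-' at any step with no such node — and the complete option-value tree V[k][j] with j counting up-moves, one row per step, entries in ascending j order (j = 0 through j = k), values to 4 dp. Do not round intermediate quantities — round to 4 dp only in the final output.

params: Δt=0.03475 u=1.05358 d=0.94914 q=0.50594 e^(-rΔt)=0.99802
t_8 payoffs: 61.7713 52.7518 42.7400 31.6264 19.2900 5.5961 0.0000 0.0000 0.0000
t_7: node(7,0) S=86.3608 payoff=57.3792 vs cont=57.0948 → 57.3792 [stop]  node(7,1) S=95.8635 payoff=47.8765 vs cont=47.5921 → 47.8765 [stop]  node(7,2) S=106.4118 payoff=37.3282 vs cont=37.0437 → 37.3282 [stop]  node(7,3) S=118.1208 payoff=25.6192 vs cont=25.3347 → 25.6192 [stop]  node(7,4) S=131.1183 payoff=12.6217 vs cont=12.3373 → 12.6217 [stop]  node(7,5) S=145.5459 payoff=0.0000 vs cont=2.7594 → 2.7594 [wait]  node(7,6) S=161.5610 payoff=0.0000 vs cont=0.0000 → 0.0000 [wait]  node(7,7) S=179.3384 payoff=0.0000 vs cont=0.0000 → 0.0000 [wait]  ⇒ S*(7)=131.1183
t_6: node(6,0) S=90.9882 payoff=52.7518 vs cont=52.4674 → 52.7518 [stop]  node(6,1) S=101.0000 payoff=42.7400 vs cont=42.4555 → 42.7400 [stop]  node(6,2) S=112.1136 payoff=31.6264 vs cont=31.3420 → 31.6264 [stop]  node(6,3) S=124.4500 payoff=19.2900 vs cont=19.0056 → 19.2900 [stop]  node(6,4) S=138.1439 payoff=5.5961 vs cont=7.6169 → 7.6169 [wait]  node(6,5) S=153.3445 payoff=0.0000 vs cont=1.3606 → 1.3606 [wait]  node(6,6) S=170.2178 payoff=0.0000 vs cont=0.0000 → 0.0000 [wait]  ⇒ S*(6)=124.4500
t_5: node(5,0) S=95.8635 payoff=47.8765 vs cont=47.5921 → 47.8765 [stop]  node(5,1) S=106.4118 payoff=37.3282 vs cont=37.0437 → 37.3282 [stop]  node(5,2) S=118.1208 payoff=25.6192 vs cont=25.3347 → 25.6192 [stop]  node(5,3) S=131.1183 payoff=12.6217 vs cont=13.3576 → 13.3576 [wait]  node(5,4) S=145.5459 payoff=0.0000 vs cont=4.4428 → 4.4428 [wait]  node(5,5) S=161.5610 payoff=0.0000 vs cont=0.6709 → 0.6709 [wait]  ⇒ S*(5)=118.1208
t_4: node(4,0) S=101.0000 payoff=42.7400 vs cont=42.4555 → 42.7400 [stop]  node(4,1) S=112.1136 payoff=31.6264 vs cont=31.3420 → 31.6264 [stop]  node(4,2) S=124.4500 payoff=19.2900 vs cont=19.3772 → 19.3772 [wait]  node(4,3) S=138.1439 payoff=5.5961 vs cont=8.8298 → 8.8298 [wait]  node(4,4) S=153.3445 payoff=0.0000 vs cont=2.5294 → 2.5294 [wait]  ⇒ S*(4)=112.1136
t_3: node(3,0) S=106.4118 payoff=37.3282 vs cont=37.0437 → 37.3282 [stop]  node(3,1) S=118.1208 payoff=25.6192 vs cont=25.3787 → 25.6192 [stop]  node(3,2) S=131.1183 payoff=12.6217 vs cont=14.0130 → 14.0130 [wait]  node(3,3) S=145.5459 payoff=0.0000 vs cont=5.6310 → 5.6310 [wait]  ⇒ S*(3)=118.1208
t_2: node(2,0) S=112.1136 payoff=31.6264 vs cont=31.3420 → 31.6264 [stop]  node(2,1) S=124.4500 payoff=19.2900 vs cont=19.7081 → 19.7081 [wait]  node(2,2) S=138.1439 payoff=5.5961 vs cont=9.7529 → 9.7529 [wait]  ⇒ S*(2)=112.1136
t_1: node(1,0) S=118.1208 payoff=25.6192 vs cont=25.5458 → 25.6192 [stop]  node(1,1) S=131.1183 payoff=12.6217 vs cont=14.6424 → 14.6424 [wait]  ⇒ S*(1)=118.1208
t_0: node(0,0) S=124.4500 payoff=19.2900 vs cont=20.0259 → 20.0259 [wait]  ⇒ S*(0)=-

price = 20.0259
boundary = - 118.1208 112.1136 118.1208 112.1136 118.1208 124.4500 131.1183
tree:
20.0259
25.6192 14.6424
31.6264 19.7081 9.7529
37.3282 25.6192 14.0130 5.6310
42.7400 31.6264 19.3772 8.8298 2.5294
47.8765 37.3282 25.6192 13.3576 4.4428 0.6709
52.7518 42.7400 31.6264 19.2900 7.6169 1.3606 0.0000
57.3792 47.8765 37.3282 25.6192 12.6217 2.7594 0.0000 0.0000
61.7713 52.7518 42.7400 31.6264 19.2900 5.5961 0.0000 0.0000 0.0000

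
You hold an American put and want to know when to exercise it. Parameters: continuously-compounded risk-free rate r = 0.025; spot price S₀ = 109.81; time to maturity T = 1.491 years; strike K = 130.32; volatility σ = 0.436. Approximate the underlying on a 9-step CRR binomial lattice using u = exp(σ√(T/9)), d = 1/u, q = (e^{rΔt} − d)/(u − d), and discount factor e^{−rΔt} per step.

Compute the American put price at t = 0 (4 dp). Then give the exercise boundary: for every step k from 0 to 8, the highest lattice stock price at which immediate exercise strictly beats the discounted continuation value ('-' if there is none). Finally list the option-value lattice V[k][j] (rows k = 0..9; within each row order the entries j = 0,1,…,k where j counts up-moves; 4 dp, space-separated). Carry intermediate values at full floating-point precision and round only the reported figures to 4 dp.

params: Δt=0.16567 u=1.19418 d=0.83739 q=0.46738 e^(-rΔt)=0.99587
t_9 payoffs: 108.0865 98.6135 85.1043 65.8392 38.3658 0.0000 0.0000 0.0000 0.0000 0.0000
t_8: node(8,0) S=26.5508 payoff=103.7692 vs cont=103.2306 → 103.7692 [stop]  node(8,1) S=37.8633 payoff=92.4567 vs cont=91.9181 → 92.4567 [stop]  node(8,2) S=53.9958 payoff=76.3242 vs cont=75.7856 → 76.3242 [stop]  node(8,3) S=77.0018 payoff=53.3182 vs cont=52.7796 → 53.3182 [stop]  node(8,4) S=109.8100 payoff=20.5100 vs cont=20.3498 → 20.5100 [stop]  node(8,5) S=156.5968 payoff=0.0000 vs cont=0.0000 → 0.0000 [wait]  node(8,6) S=223.3182 payoff=0.0000 vs cont=0.0000 → 0.0000 [wait]  node(8,7) S=318.4675 payoff=0.0000 vs cont=0.0000 → 0.0000 [wait]  node(8,8) S=454.1572 payoff=0.0000 vs cont=0.0000 → 0.0000 [wait]  ⇒ S*(8)=109.8100
t_7: node(7,0) S=31.7065 payoff=98.6135 vs cont=98.0749 → 98.6135 [stop]  node(7,1) S=45.2157 payoff=85.1043 vs cont=84.5657 → 85.1043 [stop]  node(7,2) S=64.4808 payoff=65.8392 vs cont=65.3006 → 65.8392 [stop]  node(7,3) S=91.9542 payoff=38.3658 vs cont=37.8272 → 38.3658 [stop]  node(7,4) S=131.1331 payoff=0.0000 vs cont=10.8788 → 10.8788 [wait]  node(7,5) S=187.0051 payoff=0.0000 vs cont=0.0000 → 0.0000 [wait]  node(7,6) S=266.6825 payoff=0.0000 vs cont=0.0000 → 0.0000 [wait]  node(7,7) S=380.3081 payoff=0.0000 vs cont=0.0000 → 0.0000 [wait]  ⇒ S*(7)=91.9542
t_6: node(6,0) S=37.8633 payoff=92.4567 vs cont=91.9181 → 92.4567 [stop]  node(6,1) S=53.9958 payoff=76.3242 vs cont=75.7856 → 76.3242 [stop]  node(6,2) S=77.0018 payoff=53.3182 vs cont=52.7796 → 53.3182 [stop]  node(6,3) S=109.8100 payoff=20.5100 vs cont=25.4134 → 25.4134 [wait]  node(6,4) S=156.5968 payoff=0.0000 vs cont=5.7703 → 5.7703 [wait]  node(6,5) S=223.3182 payoff=0.0000 vs cont=0.0000 → 0.0000 [wait]  node(6,6) S=318.4675 payoff=0.0000 vs cont=0.0000 → 0.0000 [wait]  ⇒ S*(6)=77.0018
t_5: node(5,0) S=45.2157 payoff=85.1043 vs cont=84.5657 → 85.1043 [stop]  node(5,1) S=64.4808 payoff=65.8392 vs cont=65.3006 → 65.8392 [stop]  node(5,2) S=91.9542 payoff=38.3658 vs cont=40.1095 → 40.1095 [wait]  node(5,3) S=131.1331 payoff=0.0000 vs cont=16.1655 → 16.1655 [wait]  node(5,4) S=187.0051 payoff=0.0000 vs cont=3.0607 → 3.0607 [wait]  node(5,5) S=266.6825 payoff=0.0000 vs cont=0.0000 → 0.0000 [wait]  ⇒ S*(5)=64.4808
t_4: node(4,0) S=53.9958 payoff=76.3242 vs cont=75.7856 → 76.3242 [stop]  node(4,1) S=77.0018 payoff=53.3182 vs cont=53.5912 → 53.5912 [wait]  node(4,2) S=109.8100 payoff=20.5100 vs cont=28.7990 → 28.7990 [wait]  node(4,3) S=156.5968 payoff=0.0000 vs cont=9.9990 → 9.9990 [wait]  node(4,4) S=223.3182 payoff=0.0000 vs cont=1.6234 → 1.6234 [wait]  ⇒ S*(4)=53.9958
t_3: node(3,0) S=64.4808 payoff=65.8392 vs cont=65.4276 → 65.8392 [stop]  node(3,1) S=91.9542 payoff=38.3658 vs cont=41.8301 → 41.8301 [wait]  node(3,2) S=131.1331 payoff=0.0000 vs cont=19.9295 → 19.9295 [wait]  node(3,3) S=187.0051 payoff=0.0000 vs cont=6.0593 → 6.0593 [wait]  ⇒ S*(3)=64.4808
t_2: node(2,0) S=77.0018 payoff=53.3182 vs cont=54.3920 → 54.3920 [wait]  node(2,1) S=109.8100 payoff=20.5100 vs cont=31.4635 → 31.4635 [wait]  node(2,2) S=156.5968 payoff=0.0000 vs cont=13.3912 → 13.3912 [wait]  ⇒ S*(2)=-
t_1: node(1,0) S=91.9542 payoff=38.3658 vs cont=43.4951 → 43.4951 [wait]  node(1,1) S=131.1331 payoff=0.0000 vs cont=22.9217 → 22.9217 [wait]  ⇒ S*(1)=-
t_0: node(0,0) S=109.8100 payoff=20.5100 vs cont=33.7394 → 33.7394 [wait]  ⇒ S*(0)=-

price = 33.7394
boundary = - - - 64.4808 53.9958 64.4808 77.0018 91.9542 109.8100
tree:
33.7394
43.4951 22.9217
54.3920 31.4635 13.3912
65.8392 41.8301 19.9295 6.0593
76.3242 53.5912 28.7990 9.9990 1.6234
85.1043 65.8392 40.1095 16.1655 3.0607 0.0000
92.4567 76.3242 53.3182 25.4134 5.7703 0.0000 0.0000
98.6135 85.1043 65.8392 38.3658 10.8788 0.0000 0.0000 0.0000
103.7692 92.4567 76.3242 53.3182 20.5100 0.0000 0.0000 0.0000 0.0000
108.0865 98.6135 85.1043 65.8392 38.3658 0.0000 0.0000 0.0000 0.0000 0.0000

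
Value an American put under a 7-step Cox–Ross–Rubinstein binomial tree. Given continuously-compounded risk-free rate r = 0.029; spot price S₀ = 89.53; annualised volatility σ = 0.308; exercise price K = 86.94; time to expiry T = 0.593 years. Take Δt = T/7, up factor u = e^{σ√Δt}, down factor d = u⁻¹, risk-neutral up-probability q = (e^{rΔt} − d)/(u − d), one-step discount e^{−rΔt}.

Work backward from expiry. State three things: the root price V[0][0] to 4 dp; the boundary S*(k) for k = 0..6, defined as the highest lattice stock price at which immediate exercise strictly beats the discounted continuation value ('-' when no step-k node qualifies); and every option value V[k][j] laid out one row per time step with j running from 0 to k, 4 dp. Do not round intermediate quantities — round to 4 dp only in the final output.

price = 6.7469
boundary = - - - - 62.5516 68.4181 74.8348
tree:
6.7469
9.8074 3.6119
13.8181 5.7039 1.4639
18.7616 8.7687 2.5591 0.3373
24.3884 13.0295 4.4010 0.6647 0.0000
29.7519 18.5219 7.4078 1.3098 0.0000 0.0000
34.6555 24.3884 12.1052 2.5813 0.0000 0.0000 0.0000
39.1386 29.7519 18.5219 5.0867 0.0000 0.0000 0.0000 0.0000

Δt=0.08471, u=1.09379, d=0.91426, q=0.49130, disc=e^(-rΔt)=0.99755
k=7 terminal: V=max(K-S,0) → 39.1386 29.7519 18.5219 5.0867 0.0000 0.0000 0.0000 0.0000
k=6: j=0 S=52.2845 intr=34.6555 cont=34.4422 V=34.6555[EX]; j=1 S=62.5516 intr=24.3884 cont=24.1751 V=24.3884[EX]; j=2 S=74.8348 intr=12.1052 cont=11.8919 V=12.1052[EX]; j=3 S=89.5300 intr=0.0000 cont=2.5813 V=2.5813[hold]; j=4 S=107.1109 intr=0.0000 cont=0.0000 V=0.0000[hold]; j=5 S=128.1442 intr=0.0000 cont=0.0000 V=0.0000[hold]; j=6 S=153.3078 intr=0.0000 cont=0.0000 V=0.0000[hold]  S*(6)=74.8348
k=5: j=0 S=57.1881 intr=29.7519 cont=29.5386 V=29.7519[EX]; j=1 S=68.4181 intr=18.5219 cont=18.3086 V=18.5219[EX]; j=2 S=81.8533 intr=5.0867 cont=7.4078 V=7.4078[hold]; j=3 S=97.9267 intr=0.0000 cont=1.3098 V=1.3098[hold]; j=4 S=117.1565 intr=0.0000 cont=0.0000 V=0.0000[hold]; j=5 S=140.1624 intr=0.0000 cont=0.0000 V=0.0000[hold]  S*(5)=68.4181
k=4: j=0 S=62.5516 intr=24.3884 cont=24.1751 V=24.3884[EX]; j=1 S=74.8348 intr=12.1052 cont=13.0295 V=13.0295[hold]; j=2 S=89.5300 intr=0.0000 cont=4.4010 V=4.4010[hold]; j=3 S=107.1109 intr=0.0000 cont=0.6647 V=0.6647[hold]; j=4 S=128.1442 intr=0.0000 cont=0.0000 V=0.0000[hold]  S*(4)=62.5516
k=3: j=0 S=68.4181 intr=18.5219 cont=18.7616 V=18.7616[hold]; j=1 S=81.8533 intr=5.0867 cont=8.7687 V=8.7687[hold]; j=2 S=97.9267 intr=0.0000 cont=2.5591 V=2.5591[hold]; j=3 S=117.1565 intr=0.0000 cont=0.3373 V=0.3373[hold]  S*(3)=-
k=2: j=0 S=74.8348 intr=12.1052 cont=13.8181 V=13.8181[hold]; j=1 S=89.5300 intr=0.0000 cont=5.7039 V=5.7039[hold]; j=2 S=107.1109 intr=0.0000 cont=1.4639 V=1.4639[hold]  S*(2)=-
k=1: j=0 S=81.8533 intr=5.0867 cont=9.8074 V=9.8074[hold]; j=1 S=97.9267 intr=0.0000 cont=3.6119 V=3.6119[hold]  S*(1)=-
k=0: j=0 S=89.5300 intr=0.0000 cont=6.7469 V=6.7469[hold]  S*(0)=-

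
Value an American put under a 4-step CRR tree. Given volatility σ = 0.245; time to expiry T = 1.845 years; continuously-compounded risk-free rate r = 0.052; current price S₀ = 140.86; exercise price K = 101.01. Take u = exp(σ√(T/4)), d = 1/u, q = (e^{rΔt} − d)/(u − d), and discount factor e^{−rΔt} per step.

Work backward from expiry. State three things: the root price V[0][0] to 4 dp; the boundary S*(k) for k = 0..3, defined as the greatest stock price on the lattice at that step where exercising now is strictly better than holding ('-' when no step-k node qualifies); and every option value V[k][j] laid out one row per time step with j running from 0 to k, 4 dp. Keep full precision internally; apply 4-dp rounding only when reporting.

price = 1.4909
boundary = - - - 85.5062
tree:
1.4909
3.2543 0.0023
7.1031 0.0050 0.0000
15.5038 0.0110 0.0000 0.0000
28.6108 0.0241 0.0000 0.0000 0.0000

Δt=0.46125  u=1.18104  d=0.84671  q=0.53111  discount=0.97630
step 4 (expiry): payoffs max(K−S,0) = 28.6108 0.0241 0.0000 0.0000 0.0000
step 3: (k=3,j=0): S=85.5062, (K−S)⁺=15.5038, hold=13.1099 ⇒ V=15.5038 exercise | (k=3,j=1): S=119.2681, (K−S)⁺=0.0000, hold=0.0110 ⇒ V=0.0110 continue | (k=3,j=2): S=166.3608, (K−S)⁺=0.0000, hold=0.0000 ⇒ V=0.0000 continue | (k=3,j=3): S=232.0481, (K−S)⁺=0.0000, hold=0.0000 ⇒ V=0.0000 continue  boundary S*=85.5062
step 2: (k=2,j=0): S=100.9859, (K−S)⁺=0.0241, hold=7.1031 ⇒ V=7.1031 continue | (k=2,j=1): S=140.8600, (K−S)⁺=0.0000, hold=0.0050 ⇒ V=0.0050 continue | (k=2,j=2): S=196.4783, (K−S)⁺=0.0000, hold=0.0000 ⇒ V=0.0000 continue  boundary S*=-
step 1: (k=1,j=0): S=119.2681, (K−S)⁺=0.0000, hold=3.2543 ⇒ V=3.2543 continue | (k=1,j=1): S=166.3608, (K−S)⁺=0.0000, hold=0.0023 ⇒ V=0.0023 continue  boundary S*=-
step 0: (k=0,j=0): S=140.8600, (K−S)⁺=0.0000, hold=1.4909 ⇒ V=1.4909 continue  boundary S*=-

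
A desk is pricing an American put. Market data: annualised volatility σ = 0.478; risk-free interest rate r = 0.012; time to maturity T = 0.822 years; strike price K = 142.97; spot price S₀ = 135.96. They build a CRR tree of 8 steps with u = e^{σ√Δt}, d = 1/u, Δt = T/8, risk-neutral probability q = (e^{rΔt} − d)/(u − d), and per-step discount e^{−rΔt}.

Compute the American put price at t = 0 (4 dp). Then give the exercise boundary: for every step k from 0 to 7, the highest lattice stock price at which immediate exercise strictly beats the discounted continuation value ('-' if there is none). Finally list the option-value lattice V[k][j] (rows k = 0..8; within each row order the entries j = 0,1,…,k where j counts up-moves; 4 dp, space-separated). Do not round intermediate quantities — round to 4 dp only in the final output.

price = 26.9818
boundary = - - - - 73.6612 85.8582 100.0748 116.6455
tree:
26.9818
35.8697 16.8593
46.2729 24.0330 8.6762
57.6991 33.2903 13.4790 3.1907
69.3088 44.5362 20.4802 5.4847 0.5681
79.7731 57.1118 30.2308 9.3511 1.0648 0.0000
88.7509 69.3088 42.8952 15.7857 1.9957 0.0000 0.0000
96.4533 79.7731 57.1118 26.3245 3.7403 0.0000 0.0000 0.0000
103.0614 88.7509 69.3088 42.8952 7.0100 0.0000 0.0000 0.0000 0.0000

Δt=0.10275  u=1.16558  d=0.85794  q=0.46578  discount=0.99877
step 8 (expiry): payoffs max(K−S,0) = 103.0614 88.7509 69.3088 42.8952 7.0100 0.0000 0.0000 0.0000 0.0000
step 7: (k=7,j=0): S=46.5167, (K−S)⁺=96.4533, hold=96.2771 ⇒ V=96.4533 exercise | (k=7,j=1): S=63.1969, (K−S)⁺=79.7731, hold=79.5970 ⇒ V=79.7731 exercise | (k=7,j=2): S=85.8582, (K−S)⁺=57.1118, hold=56.9356 ⇒ V=57.1118 exercise | (k=7,j=3): S=116.6455, (K−S)⁺=26.3245, hold=26.1483 ⇒ V=26.3245 exercise | (k=7,j=4): S=158.4726, (K−S)⁺=0.0000, hold=3.7403 ⇒ V=3.7403 continue | (k=7,j=5): S=215.2982, (K−S)⁺=0.0000, hold=0.0000 ⇒ V=0.0000 continue | (k=7,j=6): S=292.5006, (K−S)⁺=0.0000, hold=0.0000 ⇒ V=0.0000 continue | (k=7,j=7): S=397.3864, (K−S)⁺=0.0000, hold=0.0000 ⇒ V=0.0000 continue  boundary S*=116.6455
step 6: (k=6,j=0): S=54.2191, (K−S)⁺=88.7509, hold=88.5747 ⇒ V=88.7509 exercise | (k=6,j=1): S=73.6612, (K−S)⁺=69.3088, hold=69.1326 ⇒ V=69.3088 exercise | (k=6,j=2): S=100.0748, (K−S)⁺=42.8952, hold=42.7190 ⇒ V=42.8952 exercise | (k=6,j=3): S=135.9600, (K−S)⁺=7.0100, hold=15.7857 ⇒ V=15.7857 continue | (k=6,j=4): S=184.7130, (K−S)⁺=0.0000, hold=1.9957 ⇒ V=1.9957 continue | (k=6,j=5): S=250.9479, (K−S)⁺=0.0000, hold=0.0000 ⇒ V=0.0000 continue | (k=6,j=6): S=340.9336, (K−S)⁺=0.0000, hold=0.0000 ⇒ V=0.0000 continue  boundary S*=100.0748
step 5: (k=5,j=0): S=63.1969, (K−S)⁺=79.7731, hold=79.5970 ⇒ V=79.7731 exercise | (k=5,j=1): S=85.8582, (K−S)⁺=57.1118, hold=56.9356 ⇒ V=57.1118 exercise | (k=5,j=2): S=116.6455, (K−S)⁺=26.3245, hold=30.2308 ⇒ V=30.2308 continue | (k=5,j=3): S=158.4726, (K−S)⁺=0.0000, hold=9.3511 ⇒ V=9.3511 continue | (k=5,j=4): S=215.2982, (K−S)⁺=0.0000, hold=1.0648 ⇒ V=1.0648 continue | (k=5,j=5): S=292.5006, (K−S)⁺=0.0000, hold=0.0000 ⇒ V=0.0000 continue  boundary S*=85.8582
step 4: (k=4,j=0): S=73.6612, (K−S)⁺=69.3088, hold=69.1326 ⇒ V=69.3088 exercise | (k=4,j=1): S=100.0748, (K−S)⁺=42.8952, hold=44.5362 ⇒ V=44.5362 continue | (k=4,j=2): S=135.9600, (K−S)⁺=7.0100, hold=20.4802 ⇒ V=20.4802 continue | (k=4,j=3): S=184.7130, (K−S)⁺=0.0000, hold=5.4847 ⇒ V=5.4847 continue | (k=4,j=4): S=250.9479, (K−S)⁺=0.0000, hold=0.5681 ⇒ V=0.5681 continue  boundary S*=73.6612
step 3: (k=3,j=0): S=85.8582, (K−S)⁺=57.1118, hold=57.6991 ⇒ V=57.6991 continue | (k=3,j=1): S=116.6455, (K−S)⁺=26.3245, hold=33.2903 ⇒ V=33.2903 continue | (k=3,j=2): S=158.4726, (K−S)⁺=0.0000, hold=13.4790 ⇒ V=13.4790 continue | (k=3,j=3): S=215.2982, (K−S)⁺=0.0000, hold=3.1907 ⇒ V=3.1907 continue  boundary S*=-
step 2: (k=2,j=0): S=100.0748, (K−S)⁺=42.8952, hold=46.2729 ⇒ V=46.2729 continue | (k=2,j=1): S=135.9600, (K−S)⁺=7.0100, hold=24.0330 ⇒ V=24.0330 continue | (k=2,j=2): S=184.7130, (K−S)⁺=0.0000, hold=8.6762 ⇒ V=8.6762 continue  boundary S*=-
step 1: (k=1,j=0): S=116.6455, (K−S)⁺=26.3245, hold=35.8697 ⇒ V=35.8697 continue | (k=1,j=1): S=158.4726, (K−S)⁺=0.0000, hold=16.8593 ⇒ V=16.8593 continue  boundary S*=-
step 0: (k=0,j=0): S=135.9600, (K−S)⁺=7.0100, hold=26.9818 ⇒ V=26.9818 continue  boundary S*=-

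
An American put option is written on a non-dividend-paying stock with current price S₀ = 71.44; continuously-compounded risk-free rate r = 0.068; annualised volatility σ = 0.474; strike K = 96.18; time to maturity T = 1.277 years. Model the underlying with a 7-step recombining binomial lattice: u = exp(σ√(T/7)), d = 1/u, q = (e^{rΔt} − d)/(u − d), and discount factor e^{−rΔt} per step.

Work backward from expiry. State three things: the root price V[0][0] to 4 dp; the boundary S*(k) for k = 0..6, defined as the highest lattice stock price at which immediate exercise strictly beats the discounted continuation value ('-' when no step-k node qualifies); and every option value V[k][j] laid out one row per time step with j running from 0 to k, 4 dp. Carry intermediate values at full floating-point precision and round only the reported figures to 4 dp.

params: Δt=0.18243 u=1.22440 d=0.81672 q=0.48018 e^(-rΔt)=0.98767
t_7 payoffs: 78.8631 70.2191 57.2604 37.8332 8.7087 0.0000 0.0000 0.0000
t_6: node(6,0) S=21.2029 payoff=74.9771 vs cont=73.7913 → 74.9771 [stop]  node(6,1) S=31.7866 payoff=64.3934 vs cont=63.2076 → 64.3934 [stop]  node(6,2) S=47.6533 payoff=48.5267 vs cont=47.3410 → 48.5267 [stop]  node(6,3) S=71.4400 payoff=24.7400 vs cont=23.5542 → 24.7400 [stop]  node(6,4) S=107.1002 payoff=0.0000 vs cont=4.4711 → 4.4711 [wait]  node(6,5) S=160.5605 payoff=0.0000 vs cont=0.0000 → 0.0000 [wait]  node(6,6) S=240.7063 payoff=0.0000 vs cont=0.0000 → 0.0000 [wait]  ⇒ S*(6)=71.4400
t_5: node(5,0) S=25.9609 payoff=70.2191 vs cont=69.0333 → 70.2191 [stop]  node(5,1) S=38.9196 payoff=57.2604 vs cont=56.0746 → 57.2604 [stop]  node(5,2) S=58.3468 payoff=37.8332 vs cont=36.6474 → 37.8332 [stop]  node(5,3) S=87.4713 payoff=8.7087 vs cont=14.8223 → 14.8223 [wait]  node(5,4) S=131.1337 payoff=0.0000 vs cont=2.2956 → 2.2956 [wait]  node(5,5) S=196.5908 payoff=0.0000 vs cont=0.0000 → 0.0000 [wait]  ⇒ S*(5)=58.3468
t_4: node(4,0) S=31.7866 payoff=64.3934 vs cont=63.2076 → 64.3934 [stop]  node(4,1) S=47.6533 payoff=48.5267 vs cont=47.3410 → 48.5267 [stop]  node(4,2) S=71.4400 payoff=24.7400 vs cont=26.4537 → 26.4537 [wait]  node(4,3) S=107.1002 payoff=0.0000 vs cont=8.6987 → 8.6987 [wait]  node(4,4) S=160.5605 payoff=0.0000 vs cont=1.1786 → 1.1786 [wait]  ⇒ S*(4)=47.6533
t_3: node(3,0) S=38.9196 payoff=57.2604 vs cont=56.0746 → 57.2604 [stop]  node(3,1) S=58.3468 payoff=37.8332 vs cont=37.4602 → 37.8332 [stop]  node(3,2) S=87.4713 payoff=8.7087 vs cont=17.7071 → 17.7071 [wait]  node(3,3) S=131.1337 payoff=0.0000 vs cont=5.0250 → 5.0250 [wait]  ⇒ S*(3)=58.3468
t_2: node(2,0) S=47.6533 payoff=48.5267 vs cont=47.3410 → 48.5267 [stop]  node(2,1) S=71.4400 payoff=24.7400 vs cont=27.8218 → 27.8218 [wait]  node(2,2) S=107.1002 payoff=0.0000 vs cont=11.4742 → 11.4742 [wait]  ⇒ S*(2)=47.6533
t_1: node(1,0) S=58.3468 payoff=37.8332 vs cont=38.1090 → 38.1090 [wait]  node(1,1) S=87.4713 payoff=8.7087 vs cont=19.7259 → 19.7259 [wait]  ⇒ S*(1)=-
t_0: node(0,0) S=71.4400 payoff=24.7400 vs cont=28.9208 → 28.9208 [wait]  ⇒ S*(0)=-

price = 28.9208
boundary = - - 47.6533 58.3468 47.6533 58.3468 71.4400
tree:
28.9208
38.1090 19.7259
48.5267 27.8218 11.4742
57.2604 37.8332 17.7071 5.0250
64.3934 48.5267 26.4537 8.6987 1.1786
70.2191 57.2604 37.8332 14.8223 2.2956 0.0000
74.9771 64.3934 48.5267 24.7400 4.4711 0.0000 0.0000
78.8631 70.2191 57.2604 37.8332 8.7087 0.0000 0.0000 0.0000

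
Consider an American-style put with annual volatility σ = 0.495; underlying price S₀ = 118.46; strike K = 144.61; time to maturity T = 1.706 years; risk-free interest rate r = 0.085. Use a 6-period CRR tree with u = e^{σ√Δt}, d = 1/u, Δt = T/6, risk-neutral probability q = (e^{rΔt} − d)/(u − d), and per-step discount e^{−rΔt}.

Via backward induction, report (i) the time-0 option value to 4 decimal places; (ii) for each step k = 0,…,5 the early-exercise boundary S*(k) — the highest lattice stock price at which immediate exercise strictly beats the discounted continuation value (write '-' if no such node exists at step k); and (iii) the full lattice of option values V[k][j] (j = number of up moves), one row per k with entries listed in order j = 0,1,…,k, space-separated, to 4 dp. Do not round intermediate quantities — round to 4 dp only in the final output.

Δt=0.28433, u=1.30206, d=0.76801, q=0.48020, disc=e^(-rΔt)=0.97612
k=6 terminal: V=max(K-S,0) → 120.3001 103.3959 74.7371 26.1500 0.0000 0.0000 0.0000
k=5: j=0 S=31.6530 intr=112.9570 cont=109.5039 V=112.9570[EX]; j=1 S=53.6633 intr=90.9467 cont=87.4936 V=90.9467[EX]; j=2 S=90.9788 intr=53.6312 cont=50.1781 V=53.6312[EX]; j=3 S=154.2422 intr=0.0000 cont=13.2682 V=13.2682[hold]; j=4 S=261.4964 intr=0.0000 cont=0.0000 V=0.0000[hold]; j=5 S=443.3314 intr=0.0000 cont=0.0000 V=0.0000[hold]  S*(5)=90.9788
k=4: j=0 S=41.2141 intr=103.3959 cont=99.9428 V=103.3959[EX]; j=1 S=69.8729 intr=74.7371 cont=71.2840 V=74.7371[EX]; j=2 S=118.4600 intr=26.1500 cont=33.4311 V=33.4311[hold]; j=3 S=200.8327 intr=0.0000 cont=6.7321 V=6.7321[hold]; j=4 S=340.4843 intr=0.0000 cont=0.0000 V=0.0000[hold]  S*(4)=69.8729
k=3: j=0 S=53.6633 intr=90.9467 cont=87.4936 V=90.9467[EX]; j=1 S=90.9788 intr=53.6312 cont=53.5910 V=53.6312[EX]; j=2 S=154.2422 intr=0.0000 cont=20.1181 V=20.1181[hold]; j=3 S=261.4964 intr=0.0000 cont=3.4158 V=3.4158[hold]  S*(3)=90.9788
k=2: j=0 S=69.8729 intr=74.7371 cont=71.2840 V=74.7371[EX]; j=1 S=118.4600 intr=26.1500 cont=36.6418 V=36.6418[hold]; j=2 S=200.8327 intr=0.0000 cont=11.8088 V=11.8088[hold]  S*(2)=69.8729
k=1: j=0 S=90.9788 intr=53.6312 cont=55.0960 V=55.0960[hold]; j=1 S=154.2422 intr=0.0000 cont=24.1268 V=24.1268[hold]  S*(1)=-
k=0: j=0 S=118.4600 intr=26.1500 cont=39.2641 V=39.2641[hold]  S*(0)=-

price = 39.2641
boundary = - - 69.8729 90.9788 69.8729 90.9788
tree:
39.2641
55.0960 24.1268
74.7371 36.6418 11.8088
90.9467 53.6312 20.1181 3.4158
103.3959 74.7371 33.4311 6.7321 0.0000
112.9570 90.9467 53.6312 13.2682 0.0000 0.0000
120.3001 103.3959 74.7371 26.1500 0.0000 0.0000 0.0000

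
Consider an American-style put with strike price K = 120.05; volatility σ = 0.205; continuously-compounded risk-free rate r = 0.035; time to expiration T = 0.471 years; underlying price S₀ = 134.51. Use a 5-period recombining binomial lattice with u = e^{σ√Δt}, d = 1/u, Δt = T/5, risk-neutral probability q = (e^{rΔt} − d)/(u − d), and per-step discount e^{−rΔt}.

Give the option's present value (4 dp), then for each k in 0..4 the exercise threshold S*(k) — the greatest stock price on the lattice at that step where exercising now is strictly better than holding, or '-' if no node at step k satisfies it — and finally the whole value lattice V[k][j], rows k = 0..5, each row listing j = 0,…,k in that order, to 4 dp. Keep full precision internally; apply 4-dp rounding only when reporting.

Δt=0.09420  u=1.06494  d=0.93902  q=0.51050  discount=0.99671
step 5 (expiry): payoffs max(K−S,0) = 21.8462 8.6773 0.0000 0.0000 0.0000 0.0000
step 4: (k=4,j=0): S=104.5812, (K−S)⁺=15.4688, hold=15.0736 ⇒ V=15.4688 exercise | (k=4,j=1): S=118.6053, (K−S)⁺=1.4447, hold=4.2335 ⇒ V=4.2335 continue | (k=4,j=2): S=134.5100, (K−S)⁺=0.0000, hold=0.0000 ⇒ V=0.0000 continue | (k=4,j=3): S=152.5475, (K−S)⁺=0.0000, hold=0.0000 ⇒ V=0.0000 continue | (k=4,j=4): S=173.0037, (K−S)⁺=0.0000, hold=0.0000 ⇒ V=0.0000 continue  boundary S*=104.5812
step 3: (k=3,j=0): S=111.3727, (K−S)⁺=8.6773, hold=9.7011 ⇒ V=9.7011 continue | (k=3,j=1): S=126.3076, (K−S)⁺=0.0000, hold=2.0655 ⇒ V=2.0655 continue | (k=3,j=2): S=143.2451, (K−S)⁺=0.0000, hold=0.0000 ⇒ V=0.0000 continue | (k=3,j=3): S=162.4539, (K−S)⁺=0.0000, hold=0.0000 ⇒ V=0.0000 continue  boundary S*=-
step 2: (k=2,j=0): S=118.6053, (K−S)⁺=1.4447, hold=5.7840 ⇒ V=5.7840 continue | (k=2,j=1): S=134.5100, (K−S)⁺=0.0000, hold=1.0077 ⇒ V=1.0077 continue | (k=2,j=2): S=152.5475, (K−S)⁺=0.0000, hold=0.0000 ⇒ V=0.0000 continue  boundary S*=-
step 1: (k=1,j=0): S=126.3076, (K−S)⁺=0.0000, hold=3.3347 ⇒ V=3.3347 continue | (k=1,j=1): S=143.2451, (K−S)⁺=0.0000, hold=0.4917 ⇒ V=0.4917 continue  boundary S*=-
step 0: (k=0,j=0): S=134.5100, (K−S)⁺=0.0000, hold=1.8771 ⇒ V=1.8771 continue  boundary S*=-

price = 1.8771
boundary = - - - - 104.5812
tree:
1.8771
3.3347 0.4917
5.7840 1.0077 0.0000
9.7011 2.0655 0.0000 0.0000
15.4688 4.2335 0.0000 0.0000 0.0000
21.8462 8.6773 0.0000 0.0000 0.0000 0.0000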